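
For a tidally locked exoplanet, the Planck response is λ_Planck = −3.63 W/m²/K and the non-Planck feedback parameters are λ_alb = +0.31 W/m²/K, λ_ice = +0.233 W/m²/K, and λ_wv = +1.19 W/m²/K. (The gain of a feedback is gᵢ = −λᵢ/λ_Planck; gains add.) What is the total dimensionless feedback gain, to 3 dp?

Convert to gains: g_alb = 0.31/3.63 = 0.0854; g_ice = 0.233/3.63 = 0.06419; g_wv = 1.19/3.63 = 0.3278.
Total gain g = 0.47739.

0.477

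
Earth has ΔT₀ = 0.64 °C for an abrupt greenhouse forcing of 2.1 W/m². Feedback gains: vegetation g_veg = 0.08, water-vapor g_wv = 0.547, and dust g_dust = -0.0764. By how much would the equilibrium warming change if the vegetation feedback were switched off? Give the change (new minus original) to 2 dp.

Original: g = 0.5506, ΔT = 0.64/(1−0.5506) = 1.4241 °C.
Without vegetation: g' = 0.4706, ΔT' = 0.64/(1−0.4706) = 1.2089 °C.
Change = 1.2089 − 1.4241 = -0.22 °C.

-0.22 °C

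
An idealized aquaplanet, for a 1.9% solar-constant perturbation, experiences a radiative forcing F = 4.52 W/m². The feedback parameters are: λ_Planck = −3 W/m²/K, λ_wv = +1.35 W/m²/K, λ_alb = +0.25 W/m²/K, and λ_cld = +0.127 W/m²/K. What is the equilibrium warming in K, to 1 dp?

Net feedback parameter λ = (−3) + (+1.35) + (+0.25) + (+0.127) = -1.273 W/m²/K.
ΔT = −F/λ = −4.52/(-1.273) = 3.6 K.

3.6 K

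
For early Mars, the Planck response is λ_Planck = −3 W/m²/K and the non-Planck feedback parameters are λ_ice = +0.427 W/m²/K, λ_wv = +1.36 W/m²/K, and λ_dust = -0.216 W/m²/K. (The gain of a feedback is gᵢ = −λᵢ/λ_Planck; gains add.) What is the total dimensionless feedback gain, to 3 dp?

0.524

Convert to gains: g_ice = 0.427/3 = 0.1423; g_wv = 1.36/3 = 0.4533; g_dust = -0.216/3 = -0.072.
Total gain g = 0.5236.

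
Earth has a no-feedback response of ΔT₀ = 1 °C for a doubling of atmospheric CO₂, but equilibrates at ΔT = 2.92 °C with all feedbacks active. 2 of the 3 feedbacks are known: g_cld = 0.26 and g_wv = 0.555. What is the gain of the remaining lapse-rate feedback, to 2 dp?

Amplification A = ΔT/ΔT₀ = 2.92/1 = 2.92.
Total gain g = 1 − 1/A = 1 − 1/2.92 = 0.6575.
Known gains sum to 0.26 + 0.555 = 0.815.
g_lr = 0.6575 − 0.815 = -0.16.

-0.16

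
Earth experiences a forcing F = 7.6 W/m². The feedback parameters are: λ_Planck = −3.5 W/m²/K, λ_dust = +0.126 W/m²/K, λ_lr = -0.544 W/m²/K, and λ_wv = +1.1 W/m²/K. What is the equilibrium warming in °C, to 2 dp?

2.70 °C

Net feedback parameter λ = (−3.5) + (+0.126) + (-0.544) + (+1.1) = -2.818 W/m²/K.
ΔT = −F/λ = −7.6/(-2.818) = 2.70 °C.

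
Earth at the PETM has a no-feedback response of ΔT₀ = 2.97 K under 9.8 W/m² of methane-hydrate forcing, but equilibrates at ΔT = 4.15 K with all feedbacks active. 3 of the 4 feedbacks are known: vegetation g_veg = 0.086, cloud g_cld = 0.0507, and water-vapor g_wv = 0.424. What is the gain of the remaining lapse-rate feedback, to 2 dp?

-0.28

Amplification A = ΔT/ΔT₀ = 4.15/2.97 = 1.397.
Total gain g = 1 − 1/A = 1 − 1/1.397 = 0.2842.
Known gains sum to 0.086 + 0.0507 + 0.424 = 0.5607.
g_lr = 0.2842 − 0.5607 = -0.28.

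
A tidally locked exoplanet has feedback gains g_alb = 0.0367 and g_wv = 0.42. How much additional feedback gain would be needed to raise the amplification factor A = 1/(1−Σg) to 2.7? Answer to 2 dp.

Current total gain = 0.4567.
Target gain for A = 2.7: g* = 1 − 1/2.7 = 0.6296.
Additional gain needed = 0.6296 − 0.4567 = 0.17.

0.17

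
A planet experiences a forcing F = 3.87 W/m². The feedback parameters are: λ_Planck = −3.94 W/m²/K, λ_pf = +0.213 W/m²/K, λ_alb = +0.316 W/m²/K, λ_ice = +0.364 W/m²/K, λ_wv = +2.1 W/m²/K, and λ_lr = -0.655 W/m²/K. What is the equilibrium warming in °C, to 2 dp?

2.42 °C

Net feedback parameter λ = (−3.94) + (+0.213) + (+0.316) + (+0.364) + (+2.1) + (-0.655) = -1.602 W/m²/K.
ΔT = −F/λ = −3.87/(-1.602) = 2.42 °C.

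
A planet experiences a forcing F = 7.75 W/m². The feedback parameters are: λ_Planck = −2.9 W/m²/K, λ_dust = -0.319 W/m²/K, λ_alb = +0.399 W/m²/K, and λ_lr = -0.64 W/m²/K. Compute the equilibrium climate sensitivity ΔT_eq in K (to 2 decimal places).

Net feedback parameter λ = (−2.9) + (-0.319) + (+0.399) + (-0.64) = -3.46 W/m²/K.
ΔT = −F/λ = −7.75/(-3.46) = 2.24 K.

2.24 K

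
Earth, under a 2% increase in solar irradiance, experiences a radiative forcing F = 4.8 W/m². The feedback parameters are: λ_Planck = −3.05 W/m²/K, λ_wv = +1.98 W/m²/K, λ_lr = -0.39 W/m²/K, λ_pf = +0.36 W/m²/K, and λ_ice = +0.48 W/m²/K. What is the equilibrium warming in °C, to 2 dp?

7.74 °C

Net feedback parameter λ = (−3.05) + (+1.98) + (-0.39) + (+0.36) + (+0.48) = -0.62 W/m²/K.
ΔT = −F/λ = −4.8/(-0.62) = 7.74 °C.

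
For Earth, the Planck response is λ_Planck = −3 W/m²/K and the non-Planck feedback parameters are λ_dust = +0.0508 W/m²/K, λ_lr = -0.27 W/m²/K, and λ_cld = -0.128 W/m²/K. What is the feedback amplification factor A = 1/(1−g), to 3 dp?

Convert to gains: g_dust = 0.0508/3 = 0.01693; g_lr = -0.27/3 = -0.09; g_cld = -0.128/3 = -0.04267.
Total gain g = -0.11574.
A = 1/(1 + 0.11574) = 0.896.

0.896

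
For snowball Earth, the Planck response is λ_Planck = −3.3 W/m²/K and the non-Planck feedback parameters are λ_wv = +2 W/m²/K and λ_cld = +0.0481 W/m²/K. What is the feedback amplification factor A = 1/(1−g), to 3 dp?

Convert to gains: g_wv = 2/3.3 = 0.6061; g_cld = 0.0481/3.3 = 0.01458.
Total gain g = 0.62068.
A = 1/(1 − 0.62068) = 2.636.

2.636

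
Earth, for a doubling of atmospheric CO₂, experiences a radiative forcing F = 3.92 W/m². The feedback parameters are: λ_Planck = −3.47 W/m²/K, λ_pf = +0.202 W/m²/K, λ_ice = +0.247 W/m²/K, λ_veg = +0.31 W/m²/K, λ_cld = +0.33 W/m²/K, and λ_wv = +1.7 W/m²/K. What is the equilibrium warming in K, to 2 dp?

5.76 K

Net feedback parameter λ = (−3.47) + (+0.202) + (+0.247) + (+0.31) + (+0.33) + (+1.7) = -0.681 W/m²/K.
ΔT = −F/λ = −3.92/(-0.681) = 5.76 K.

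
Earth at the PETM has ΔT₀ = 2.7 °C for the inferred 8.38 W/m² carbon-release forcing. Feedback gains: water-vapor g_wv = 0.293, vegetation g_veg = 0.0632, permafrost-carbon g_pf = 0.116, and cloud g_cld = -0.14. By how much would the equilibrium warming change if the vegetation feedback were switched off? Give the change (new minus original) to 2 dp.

Original: g = 0.3322, ΔT = 2.7/(1−0.3322) = 4.0431 °C.
Without vegetation: g' = 0.269, ΔT' = 2.7/(1−0.269) = 3.6936 °C.
Change = 3.6936 − 4.0431 = -0.35 °C.

-0.35 °C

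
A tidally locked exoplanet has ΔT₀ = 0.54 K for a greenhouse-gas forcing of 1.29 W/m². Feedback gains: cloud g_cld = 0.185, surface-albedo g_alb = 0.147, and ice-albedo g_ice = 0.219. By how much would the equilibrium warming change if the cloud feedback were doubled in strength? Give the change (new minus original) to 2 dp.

0.84 K

Original: g = 0.551, ΔT = 0.54/(1−0.551) = 1.2027 K.
With doubled cloud: g' = 0.736, ΔT' = 0.54/(1−0.736) = 2.0455 K.
Change = 2.0455 − 1.2027 = 0.84 K.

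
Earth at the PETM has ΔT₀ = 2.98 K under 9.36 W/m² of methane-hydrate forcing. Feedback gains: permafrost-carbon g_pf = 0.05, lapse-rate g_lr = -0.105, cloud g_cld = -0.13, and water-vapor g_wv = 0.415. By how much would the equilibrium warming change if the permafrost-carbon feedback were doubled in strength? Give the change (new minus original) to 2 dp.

0.27 K

Original: g = 0.23, ΔT = 2.98/(1−0.23) = 3.8701 K.
With doubled permafrost-carbon: g' = 0.28, ΔT' = 2.98/(1−0.28) = 4.1389 K.
Change = 4.1389 − 3.8701 = 0.27 K.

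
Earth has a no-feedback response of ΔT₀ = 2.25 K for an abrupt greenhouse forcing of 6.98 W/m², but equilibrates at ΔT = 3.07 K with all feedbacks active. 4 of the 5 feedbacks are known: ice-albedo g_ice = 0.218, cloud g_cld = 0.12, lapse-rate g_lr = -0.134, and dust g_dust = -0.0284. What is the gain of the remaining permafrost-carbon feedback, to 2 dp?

0.09

Amplification A = ΔT/ΔT₀ = 3.07/2.25 = 1.364.
Total gain g = 1 − 1/A = 1 − 1/1.364 = 0.2669.
Known gains sum to 0.218 + 0.12 − 0.134 − 0.0284 = 0.1756.
g_pf = 0.2669 − 0.1756 = 0.09.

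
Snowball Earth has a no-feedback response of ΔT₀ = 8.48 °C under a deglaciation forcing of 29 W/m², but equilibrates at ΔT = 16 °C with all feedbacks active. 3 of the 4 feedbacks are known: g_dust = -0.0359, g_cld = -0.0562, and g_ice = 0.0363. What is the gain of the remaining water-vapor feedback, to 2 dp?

0.53

Amplification A = ΔT/ΔT₀ = 16/8.48 = 1.887.
Total gain g = 1 − 1/A = 1 − 1/1.887 = 0.4701.
Known gains sum to -0.0359 − 0.0562 + 0.0363 = -0.0558.
g_wv = 0.4701 + 0.0558 = 0.53.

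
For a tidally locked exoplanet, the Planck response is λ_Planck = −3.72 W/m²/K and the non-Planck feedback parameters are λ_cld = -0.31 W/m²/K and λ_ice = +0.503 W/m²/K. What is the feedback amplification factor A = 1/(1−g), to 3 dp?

1.055

Convert to gains: g_cld = -0.31/3.72 = -0.08333; g_ice = 0.503/3.72 = 0.1352.
Total gain g = 0.05187.
A = 1/(1 − 0.05187) = 1.055.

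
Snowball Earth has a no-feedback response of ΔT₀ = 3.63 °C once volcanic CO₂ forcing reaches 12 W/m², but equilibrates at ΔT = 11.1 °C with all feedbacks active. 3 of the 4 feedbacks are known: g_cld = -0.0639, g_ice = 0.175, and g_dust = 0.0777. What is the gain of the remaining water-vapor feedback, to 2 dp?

Amplification A = ΔT/ΔT₀ = 11.1/3.63 = 3.058.
Total gain g = 1 − 1/A = 1 − 1/3.058 = 0.673.
Known gains sum to -0.0639 + 0.175 + 0.0777 = 0.1888.
g_wv = 0.673 − 0.1888 = 0.48.

0.48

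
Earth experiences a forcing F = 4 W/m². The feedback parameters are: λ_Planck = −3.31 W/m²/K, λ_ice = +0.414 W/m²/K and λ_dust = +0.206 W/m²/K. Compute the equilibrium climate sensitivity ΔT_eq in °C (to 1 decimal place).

Net feedback parameter λ = (−3.31) + (+0.414) + (+0.206) = -2.69 W/m²/K.
ΔT = −F/λ = −4/(-2.69) = 1.5 °C.

1.5 °C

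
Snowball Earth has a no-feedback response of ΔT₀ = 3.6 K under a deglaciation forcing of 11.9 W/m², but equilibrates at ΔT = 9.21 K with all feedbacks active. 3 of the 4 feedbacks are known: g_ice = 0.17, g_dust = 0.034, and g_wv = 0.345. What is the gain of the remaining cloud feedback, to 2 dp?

0.06

Amplification A = ΔT/ΔT₀ = 9.21/3.6 = 2.558.
Total gain g = 1 − 1/A = 1 − 1/2.558 = 0.6091.
Known gains sum to 0.17 + 0.034 + 0.345 = 0.549.
g_cld = 0.6091 − 0.549 = 0.06.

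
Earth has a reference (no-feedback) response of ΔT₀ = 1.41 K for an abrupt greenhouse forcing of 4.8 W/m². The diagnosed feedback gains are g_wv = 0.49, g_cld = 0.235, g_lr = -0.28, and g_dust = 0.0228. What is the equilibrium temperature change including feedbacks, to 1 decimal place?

Total gain g = 0.49 + 0.235 − 0.28 + 0.0228 = 0.4678.
Amplification A = 1/(1 − 0.4678) = 1.879.
ΔT = 1.41 × 1.879 = 2.6 K.

2.6 K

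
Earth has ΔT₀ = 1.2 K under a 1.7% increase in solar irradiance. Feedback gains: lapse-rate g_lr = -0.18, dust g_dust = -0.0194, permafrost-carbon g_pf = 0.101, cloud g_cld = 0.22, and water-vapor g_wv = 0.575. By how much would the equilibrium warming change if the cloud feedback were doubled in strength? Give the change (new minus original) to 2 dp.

10.43 K

Original: g = 0.6966, ΔT = 1.2/(1−0.6966) = 3.9552 K.
With doubled cloud: g' = 0.9166, ΔT' = 1.2/(1−0.9166) = 14.3885 K.
Change = 14.3885 − 3.9552 = 10.43 K.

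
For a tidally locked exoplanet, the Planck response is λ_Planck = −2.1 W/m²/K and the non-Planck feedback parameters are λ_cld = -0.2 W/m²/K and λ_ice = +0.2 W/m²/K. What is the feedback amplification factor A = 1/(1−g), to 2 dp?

1.00

Convert to gains: g_cld = -0.2/2.1 = -0.09524; g_ice = 0.2/2.1 = 0.09524.
Total gain g = 0.
A = 1/(1 − 0) = 1.00.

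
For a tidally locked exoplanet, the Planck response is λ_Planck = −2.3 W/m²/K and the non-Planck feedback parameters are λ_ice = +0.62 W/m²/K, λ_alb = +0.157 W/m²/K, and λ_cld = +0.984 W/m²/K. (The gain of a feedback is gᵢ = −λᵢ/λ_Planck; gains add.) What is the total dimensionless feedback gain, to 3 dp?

0.766

Convert to gains: g_ice = 0.62/2.3 = 0.2696; g_alb = 0.157/2.3 = 0.06826; g_cld = 0.984/2.3 = 0.4278.
Total gain g = 0.76566.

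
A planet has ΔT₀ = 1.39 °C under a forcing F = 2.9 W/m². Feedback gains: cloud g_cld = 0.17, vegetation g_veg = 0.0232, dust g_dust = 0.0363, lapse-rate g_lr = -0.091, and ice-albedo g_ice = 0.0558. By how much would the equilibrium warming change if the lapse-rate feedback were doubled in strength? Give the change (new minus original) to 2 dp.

-0.18 °C

Original: g = 0.1943, ΔT = 1.39/(1−0.1943) = 1.7252 °C.
With doubled lapse-rate: g' = 0.1033, ΔT' = 1.39/(1−0.1033) = 1.5501 °C.
Change = 1.5501 − 1.7252 = -0.18 °C.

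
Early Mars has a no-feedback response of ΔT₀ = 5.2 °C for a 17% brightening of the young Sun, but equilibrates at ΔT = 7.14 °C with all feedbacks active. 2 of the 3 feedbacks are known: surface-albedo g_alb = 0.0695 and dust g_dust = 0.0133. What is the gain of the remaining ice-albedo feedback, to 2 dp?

Amplification A = ΔT/ΔT₀ = 7.14/5.2 = 1.373.
Total gain g = 1 − 1/A = 1 − 1/1.373 = 0.2717.
Known gains sum to 0.0695 + 0.0133 = 0.0828.
g_ice = 0.2717 − 0.0828 = 0.19.

0.19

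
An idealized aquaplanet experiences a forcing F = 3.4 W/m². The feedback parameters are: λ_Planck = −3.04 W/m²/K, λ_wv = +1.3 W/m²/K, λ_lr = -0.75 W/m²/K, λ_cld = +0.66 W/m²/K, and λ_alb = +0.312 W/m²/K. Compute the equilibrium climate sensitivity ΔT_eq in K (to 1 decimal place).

Net feedback parameter λ = (−3.04) + (+1.3) + (-0.75) + (+0.66) + (+0.312) = -1.518 W/m²/K.
ΔT = −F/λ = −3.4/(-1.518) = 2.2 K.

2.2 K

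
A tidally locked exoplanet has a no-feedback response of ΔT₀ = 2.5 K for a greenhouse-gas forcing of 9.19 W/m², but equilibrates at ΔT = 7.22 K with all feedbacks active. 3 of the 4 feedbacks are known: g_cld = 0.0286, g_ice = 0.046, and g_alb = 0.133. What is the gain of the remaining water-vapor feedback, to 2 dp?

0.45

Amplification A = ΔT/ΔT₀ = 7.22/2.5 = 2.888.
Total gain g = 1 − 1/A = 1 − 1/2.888 = 0.6537.
Known gains sum to 0.0286 + 0.046 + 0.133 = 0.2076.
g_wv = 0.6537 − 0.2076 = 0.45.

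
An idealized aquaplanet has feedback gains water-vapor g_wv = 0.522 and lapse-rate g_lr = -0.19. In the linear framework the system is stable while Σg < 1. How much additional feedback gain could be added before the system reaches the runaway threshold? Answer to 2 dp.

Current total gain = 0.522 − 0.19 = 0.332.
Margin to runaway = 1 − 0.332 = 0.67.

0.67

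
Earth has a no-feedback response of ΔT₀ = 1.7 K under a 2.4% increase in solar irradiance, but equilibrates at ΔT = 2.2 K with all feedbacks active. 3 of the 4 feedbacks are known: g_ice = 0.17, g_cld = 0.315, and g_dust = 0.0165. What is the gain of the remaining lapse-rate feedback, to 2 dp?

Amplification A = ΔT/ΔT₀ = 2.2/1.7 = 1.294.
Total gain g = 1 − 1/A = 1 − 1/1.294 = 0.2272.
Known gains sum to 0.17 + 0.315 + 0.0165 = 0.5015.
g_lr = 0.2272 − 0.5015 = -0.27.

-0.27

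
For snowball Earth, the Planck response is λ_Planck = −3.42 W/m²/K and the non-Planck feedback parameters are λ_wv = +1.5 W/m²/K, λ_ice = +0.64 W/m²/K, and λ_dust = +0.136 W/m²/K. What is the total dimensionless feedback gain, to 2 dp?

Convert to gains: g_wv = 1.5/3.42 = 0.4386; g_ice = 0.64/3.42 = 0.1871; g_dust = 0.136/3.42 = 0.03977.
Total gain g = 0.66547.

0.67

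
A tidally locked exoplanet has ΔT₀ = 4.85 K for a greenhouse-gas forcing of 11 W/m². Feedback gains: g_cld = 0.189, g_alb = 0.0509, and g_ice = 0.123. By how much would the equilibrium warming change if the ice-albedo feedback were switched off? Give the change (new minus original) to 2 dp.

-1.23 K

Original: g = 0.3629, ΔT = 4.85/(1−0.3629) = 7.6126 K.
Without ice-albedo: g' = 0.2399, ΔT' = 4.85/(1−0.2399) = 6.3807 K.
Change = 6.3807 − 7.6126 = -1.23 K.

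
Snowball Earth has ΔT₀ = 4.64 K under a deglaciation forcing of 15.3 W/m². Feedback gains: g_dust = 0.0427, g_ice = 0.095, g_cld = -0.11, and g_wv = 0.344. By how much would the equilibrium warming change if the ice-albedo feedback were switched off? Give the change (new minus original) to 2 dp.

-0.97 K

Original: g = 0.3717, ΔT = 4.64/(1−0.3717) = 7.3850 K.
Without ice-albedo: g' = 0.2767, ΔT' = 4.64/(1−0.2767) = 6.4150 K.
Change = 6.4150 − 7.3850 = -0.97 K.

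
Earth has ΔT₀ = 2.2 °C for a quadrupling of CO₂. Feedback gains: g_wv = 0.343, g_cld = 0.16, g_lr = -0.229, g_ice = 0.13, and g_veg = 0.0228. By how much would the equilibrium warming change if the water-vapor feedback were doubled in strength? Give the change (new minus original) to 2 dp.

Original: g = 0.4268, ΔT = 2.2/(1−0.4268) = 3.8381 °C.
With doubled water-vapor: g' = 0.7698, ΔT' = 2.2/(1−0.7698) = 9.5569 °C.
Change = 9.5569 − 3.8381 = 5.72 °C.

5.72 °C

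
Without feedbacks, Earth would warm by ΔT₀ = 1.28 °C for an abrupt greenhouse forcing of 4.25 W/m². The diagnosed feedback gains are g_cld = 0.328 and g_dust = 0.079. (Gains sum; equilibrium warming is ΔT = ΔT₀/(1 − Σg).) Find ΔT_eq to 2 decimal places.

2.16 °C

Total gain g = 0.328 + 0.079 = 0.407.
Amplification A = 1/(1 − 0.407) = 1.686.
ΔT = 1.28 × 1.686 = 2.16 °C.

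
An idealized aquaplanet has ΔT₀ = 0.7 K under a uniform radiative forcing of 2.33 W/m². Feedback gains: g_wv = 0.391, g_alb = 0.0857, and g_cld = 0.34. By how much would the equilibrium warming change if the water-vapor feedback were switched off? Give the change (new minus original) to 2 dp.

Original: g = 0.8167, ΔT = 0.7/(1−0.8167) = 3.8189 K.
Without water-vapor: g' = 0.4257, ΔT' = 0.7/(1−0.4257) = 1.2189 K.
Change = 1.2189 − 3.8189 = -2.60 K.

-2.60 K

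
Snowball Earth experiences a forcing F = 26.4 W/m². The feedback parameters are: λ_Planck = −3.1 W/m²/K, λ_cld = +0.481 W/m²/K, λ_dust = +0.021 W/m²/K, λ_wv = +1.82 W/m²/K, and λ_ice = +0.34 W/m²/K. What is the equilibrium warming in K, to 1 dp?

60.3 K

Net feedback parameter λ = (−3.1) + (+0.481) + (+0.021) + (+1.82) + (+0.34) = -0.438 W/m²/K.
ΔT = −F/λ = −26.4/(-0.438) = 60.3 K.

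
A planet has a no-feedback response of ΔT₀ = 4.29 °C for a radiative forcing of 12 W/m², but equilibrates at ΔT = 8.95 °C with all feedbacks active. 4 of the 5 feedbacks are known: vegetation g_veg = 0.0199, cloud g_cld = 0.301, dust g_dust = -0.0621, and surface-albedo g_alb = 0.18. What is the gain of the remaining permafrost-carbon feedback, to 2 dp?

0.08

Amplification A = ΔT/ΔT₀ = 8.95/4.29 = 2.086.
Total gain g = 1 − 1/A = 1 − 1/2.086 = 0.5206.
Known gains sum to 0.0199 + 0.301 − 0.0621 + 0.18 = 0.4388.
g_pf = 0.5206 − 0.4388 = 0.08.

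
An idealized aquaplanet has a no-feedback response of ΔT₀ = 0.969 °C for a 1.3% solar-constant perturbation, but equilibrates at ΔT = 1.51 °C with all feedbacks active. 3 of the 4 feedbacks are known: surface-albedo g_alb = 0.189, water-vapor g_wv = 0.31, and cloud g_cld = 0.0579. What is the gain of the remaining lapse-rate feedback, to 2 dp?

-0.20

Amplification A = ΔT/ΔT₀ = 1.51/0.969 = 1.558.
Total gain g = 1 − 1/A = 1 − 1/1.558 = 0.3582.
Known gains sum to 0.189 + 0.31 + 0.0579 = 0.5569.
g_lr = 0.3582 − 0.5569 = -0.20.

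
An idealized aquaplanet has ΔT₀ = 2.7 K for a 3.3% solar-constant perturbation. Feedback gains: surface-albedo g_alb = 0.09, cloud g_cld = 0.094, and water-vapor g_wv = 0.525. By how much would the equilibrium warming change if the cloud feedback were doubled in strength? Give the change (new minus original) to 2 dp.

Original: g = 0.709, ΔT = 2.7/(1−0.709) = 9.2784 K.
With doubled cloud: g' = 0.803, ΔT' = 2.7/(1−0.803) = 13.7056 K.
Change = 13.7056 − 9.2784 = 4.43 K.

4.43 K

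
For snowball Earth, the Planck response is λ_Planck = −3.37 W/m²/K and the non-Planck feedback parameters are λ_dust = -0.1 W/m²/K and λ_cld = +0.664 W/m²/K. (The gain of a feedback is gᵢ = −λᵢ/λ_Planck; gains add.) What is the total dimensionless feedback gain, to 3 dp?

Convert to gains: g_dust = -0.1/3.37 = -0.02967; g_cld = 0.664/3.37 = 0.197.
Total gain g = 0.16733.

0.167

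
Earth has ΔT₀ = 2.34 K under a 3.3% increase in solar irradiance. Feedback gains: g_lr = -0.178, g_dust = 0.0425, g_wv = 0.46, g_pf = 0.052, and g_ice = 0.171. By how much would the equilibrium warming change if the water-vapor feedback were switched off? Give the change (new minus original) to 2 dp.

Original: g = 0.5475, ΔT = 2.34/(1−0.5475) = 5.1713 K.
Without water-vapor: g' = 0.0875, ΔT' = 2.34/(1−0.0875) = 2.5644 K.
Change = 2.5644 − 5.1713 = -2.61 K.

-2.61 K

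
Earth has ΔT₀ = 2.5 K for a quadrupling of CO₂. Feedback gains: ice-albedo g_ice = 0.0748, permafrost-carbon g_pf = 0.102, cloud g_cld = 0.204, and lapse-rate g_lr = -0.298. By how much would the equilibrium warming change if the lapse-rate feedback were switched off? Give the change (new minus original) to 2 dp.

1.31 K

Original: g = 0.0828, ΔT = 2.5/(1−0.0828) = 2.7257 K.
Without lapse-rate: g' = 0.3808, ΔT' = 2.5/(1−0.3808) = 4.0375 K.
Change = 4.0375 − 2.7257 = 1.31 K.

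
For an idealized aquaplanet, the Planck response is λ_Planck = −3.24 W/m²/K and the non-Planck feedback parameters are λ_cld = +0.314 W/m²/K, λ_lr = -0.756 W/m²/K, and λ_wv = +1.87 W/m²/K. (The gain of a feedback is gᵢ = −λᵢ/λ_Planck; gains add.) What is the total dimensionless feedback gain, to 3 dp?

Convert to gains: g_cld = 0.314/3.24 = 0.09691; g_lr = -0.756/3.24 = -0.2333; g_wv = 1.87/3.24 = 0.5772.
Total gain g = 0.44081.

0.441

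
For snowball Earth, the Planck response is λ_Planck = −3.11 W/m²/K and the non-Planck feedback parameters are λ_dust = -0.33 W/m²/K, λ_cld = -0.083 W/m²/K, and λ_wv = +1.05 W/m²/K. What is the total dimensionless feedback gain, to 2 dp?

0.20

Convert to gains: g_dust = -0.33/3.11 = -0.1061; g_cld = -0.083/3.11 = -0.02669; g_wv = 1.05/3.11 = 0.3376.
Total gain g = 0.20481.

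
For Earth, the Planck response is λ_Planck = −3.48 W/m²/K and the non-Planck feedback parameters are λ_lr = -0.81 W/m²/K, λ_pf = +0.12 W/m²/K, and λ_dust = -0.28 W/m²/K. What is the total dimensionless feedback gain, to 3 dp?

Convert to gains: g_lr = -0.81/3.48 = -0.2328; g_pf = 0.12/3.48 = 0.03448; g_dust = -0.28/3.48 = -0.08046.
Total gain g = -0.27878.

-0.279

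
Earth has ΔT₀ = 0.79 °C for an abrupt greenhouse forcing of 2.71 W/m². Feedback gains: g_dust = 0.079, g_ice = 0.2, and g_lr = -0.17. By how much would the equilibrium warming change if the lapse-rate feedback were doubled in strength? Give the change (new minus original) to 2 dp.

-0.14 °C

Original: g = 0.109, ΔT = 0.79/(1−0.109) = 0.8866 °C.
With doubled lapse-rate: g' = -0.061, ΔT' = 0.79/(1+0.061) = 0.7446 °C.
Change = 0.7446 − 0.8866 = -0.14 °C.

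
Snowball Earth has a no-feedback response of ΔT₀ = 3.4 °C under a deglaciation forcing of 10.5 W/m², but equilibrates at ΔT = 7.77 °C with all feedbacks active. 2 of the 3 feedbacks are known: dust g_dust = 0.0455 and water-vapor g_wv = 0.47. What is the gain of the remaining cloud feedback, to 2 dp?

0.05

Amplification A = ΔT/ΔT₀ = 7.77/3.4 = 2.285.
Total gain g = 1 − 1/A = 1 − 1/2.285 = 0.5624.
Known gains sum to 0.0455 + 0.47 = 0.5155.
g_cld = 0.5624 − 0.5155 = 0.05.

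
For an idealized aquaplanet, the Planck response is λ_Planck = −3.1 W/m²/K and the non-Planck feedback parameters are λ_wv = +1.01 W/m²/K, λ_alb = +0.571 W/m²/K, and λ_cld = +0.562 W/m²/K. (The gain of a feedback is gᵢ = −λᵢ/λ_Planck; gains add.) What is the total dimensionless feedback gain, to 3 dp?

0.691

Convert to gains: g_wv = 1.01/3.1 = 0.3258; g_alb = 0.571/3.1 = 0.1842; g_cld = 0.562/3.1 = 0.1813.
Total gain g = 0.6913.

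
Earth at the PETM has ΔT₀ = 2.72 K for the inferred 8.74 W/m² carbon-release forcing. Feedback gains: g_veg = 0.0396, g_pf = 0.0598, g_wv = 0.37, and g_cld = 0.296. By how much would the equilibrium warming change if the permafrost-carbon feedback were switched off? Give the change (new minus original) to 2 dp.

-2.36 K

Original: g = 0.7654, ΔT = 2.72/(1−0.7654) = 11.5942 K.
Without permafrost-carbon: g' = 0.7056, ΔT' = 2.72/(1−0.7056) = 9.2391 K.
Change = 9.2391 − 11.5942 = -2.36 K.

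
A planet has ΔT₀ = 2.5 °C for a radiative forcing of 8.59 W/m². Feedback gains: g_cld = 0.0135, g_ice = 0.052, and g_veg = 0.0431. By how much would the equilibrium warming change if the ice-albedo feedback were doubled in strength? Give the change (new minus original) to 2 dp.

0.17 °C

Original: g = 0.1086, ΔT = 2.5/(1−0.1086) = 2.8046 °C.
With doubled ice-albedo: g' = 0.1606, ΔT' = 2.5/(1−0.1606) = 2.9783 °C.
Change = 2.9783 − 2.8046 = 0.17 °C.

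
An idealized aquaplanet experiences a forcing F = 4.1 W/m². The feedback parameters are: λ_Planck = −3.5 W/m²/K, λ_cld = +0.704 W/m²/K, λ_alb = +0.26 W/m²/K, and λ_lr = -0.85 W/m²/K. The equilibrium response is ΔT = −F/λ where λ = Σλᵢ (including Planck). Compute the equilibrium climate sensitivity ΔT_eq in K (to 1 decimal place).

Net feedback parameter λ = (−3.5) + (+0.704) + (+0.26) + (-0.85) = -3.386 W/m²/K.
ΔT = −F/λ = −4.1/(-3.386) = 1.2 K.

1.2 K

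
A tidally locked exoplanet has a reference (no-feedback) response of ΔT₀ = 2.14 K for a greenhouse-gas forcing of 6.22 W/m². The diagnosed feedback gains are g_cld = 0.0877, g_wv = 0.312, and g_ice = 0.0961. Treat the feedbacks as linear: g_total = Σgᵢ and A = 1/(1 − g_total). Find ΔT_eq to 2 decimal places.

4.24 K

Total gain g = 0.0877 + 0.312 + 0.0961 = 0.4958.
Amplification A = 1/(1 − 0.4958) = 1.983.
ΔT = 2.14 × 1.983 = 4.24 K.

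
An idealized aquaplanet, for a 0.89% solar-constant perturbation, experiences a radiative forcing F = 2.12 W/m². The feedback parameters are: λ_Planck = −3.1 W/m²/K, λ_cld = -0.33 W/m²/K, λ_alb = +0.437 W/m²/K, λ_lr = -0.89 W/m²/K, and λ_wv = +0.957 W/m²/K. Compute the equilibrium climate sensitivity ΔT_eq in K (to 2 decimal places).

0.72 K

Net feedback parameter λ = (−3.1) + (-0.33) + (+0.437) + (-0.89) + (+0.957) = -2.926 W/m²/K.
ΔT = −F/λ = −2.12/(-2.926) = 0.72 K.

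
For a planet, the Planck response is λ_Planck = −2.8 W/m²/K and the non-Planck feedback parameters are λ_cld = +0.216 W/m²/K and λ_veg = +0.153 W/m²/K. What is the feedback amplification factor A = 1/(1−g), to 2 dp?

1.15

Convert to gains: g_cld = 0.216/2.8 = 0.07714; g_veg = 0.153/2.8 = 0.05464.
Total gain g = 0.13178.
A = 1/(1 − 0.13178) = 1.15.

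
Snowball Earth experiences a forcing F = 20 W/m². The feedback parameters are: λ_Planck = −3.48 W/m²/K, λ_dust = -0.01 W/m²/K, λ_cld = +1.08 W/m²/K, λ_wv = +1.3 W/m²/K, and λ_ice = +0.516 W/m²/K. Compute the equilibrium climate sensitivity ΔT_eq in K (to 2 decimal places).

33.67 K

Net feedback parameter λ = (−3.48) + (-0.01) + (+1.08) + (+1.3) + (+0.516) = -0.594 W/m²/K.
ΔT = −F/λ = −20/(-0.594) = 33.67 K.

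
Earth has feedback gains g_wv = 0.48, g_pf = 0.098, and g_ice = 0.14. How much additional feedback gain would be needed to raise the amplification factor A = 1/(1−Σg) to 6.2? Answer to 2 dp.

Current total gain = 0.718.
Target gain for A = 6.2: g* = 1 − 1/6.2 = 0.8387.
Additional gain needed = 0.8387 − 0.718 = 0.12.

0.12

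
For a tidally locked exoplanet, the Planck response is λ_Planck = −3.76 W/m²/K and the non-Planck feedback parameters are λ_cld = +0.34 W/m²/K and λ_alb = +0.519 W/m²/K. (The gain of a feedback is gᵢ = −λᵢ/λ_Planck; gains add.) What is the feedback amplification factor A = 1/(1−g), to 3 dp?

1.296

Convert to gains: g_cld = 0.34/3.76 = 0.09043; g_alb = 0.519/3.76 = 0.138.
Total gain g = 0.22843.
A = 1/(1 − 0.22843) = 1.296.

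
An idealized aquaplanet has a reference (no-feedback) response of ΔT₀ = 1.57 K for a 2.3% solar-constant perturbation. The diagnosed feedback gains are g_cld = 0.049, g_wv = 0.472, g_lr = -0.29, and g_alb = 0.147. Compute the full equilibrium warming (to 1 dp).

Total gain g = 0.049 + 0.472 − 0.29 + 0.147 = 0.378.
Amplification A = 1/(1 − 0.378) = 1.608.
ΔT = 1.57 × 1.608 = 2.5 K.

2.5 K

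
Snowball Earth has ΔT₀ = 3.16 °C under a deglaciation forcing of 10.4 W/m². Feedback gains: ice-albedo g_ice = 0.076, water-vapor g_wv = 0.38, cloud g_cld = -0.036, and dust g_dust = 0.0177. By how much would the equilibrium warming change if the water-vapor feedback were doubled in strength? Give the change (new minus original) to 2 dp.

Original: g = 0.4377, ΔT = 3.16/(1−0.4377) = 5.6198 °C.
With doubled water-vapor: g' = 0.8177, ΔT' = 3.16/(1−0.8177) = 17.3341 °C.
Change = 17.3341 − 5.6198 = 11.71 °C.

11.71 °C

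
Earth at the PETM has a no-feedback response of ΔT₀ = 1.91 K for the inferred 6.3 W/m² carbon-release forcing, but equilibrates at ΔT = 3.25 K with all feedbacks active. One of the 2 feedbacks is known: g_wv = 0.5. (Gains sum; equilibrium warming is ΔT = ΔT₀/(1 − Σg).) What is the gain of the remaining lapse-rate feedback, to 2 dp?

Amplification A = ΔT/ΔT₀ = 3.25/1.91 = 1.702.
Total gain g = 1 − 1/A = 1 − 1/1.702 = 0.4125.
The known gain is 0.5.
g_lr = 0.4125 − 0.5 = -0.09.

-0.09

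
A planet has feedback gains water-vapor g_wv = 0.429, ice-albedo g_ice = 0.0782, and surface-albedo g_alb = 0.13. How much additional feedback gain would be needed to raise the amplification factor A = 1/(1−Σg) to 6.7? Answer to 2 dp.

0.21

Current total gain = 0.6372.
Target gain for A = 6.7: g* = 1 − 1/6.7 = 0.8507.
Additional gain needed = 0.8507 − 0.6372 = 0.21.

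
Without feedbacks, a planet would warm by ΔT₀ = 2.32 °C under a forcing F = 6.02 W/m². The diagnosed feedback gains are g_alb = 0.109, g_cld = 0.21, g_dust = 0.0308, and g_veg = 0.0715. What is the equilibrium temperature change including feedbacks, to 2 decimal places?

Total gain g = 0.109 + 0.21 + 0.0308 + 0.0715 = 0.4213.
Amplification A = 1/(1 − 0.4213) = 1.728.
ΔT = 2.32 × 1.728 = 4.01 °C.

4.01 °C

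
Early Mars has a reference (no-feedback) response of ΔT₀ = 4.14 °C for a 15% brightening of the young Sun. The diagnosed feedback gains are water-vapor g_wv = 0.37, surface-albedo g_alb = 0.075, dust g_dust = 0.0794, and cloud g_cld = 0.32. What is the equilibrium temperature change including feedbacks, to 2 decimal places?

Total gain g = 0.37 + 0.075 + 0.0794 + 0.32 = 0.8444.
Amplification A = 1/(1 − 0.8444) = 6.427.
ΔT = 4.14 × 6.427 = 26.61 °C.

26.61 °C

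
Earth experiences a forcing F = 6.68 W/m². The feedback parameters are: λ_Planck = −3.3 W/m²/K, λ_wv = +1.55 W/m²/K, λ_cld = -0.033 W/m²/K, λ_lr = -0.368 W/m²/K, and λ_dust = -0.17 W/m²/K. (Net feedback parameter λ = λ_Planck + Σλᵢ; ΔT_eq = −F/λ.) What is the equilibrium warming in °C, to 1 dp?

Net feedback parameter λ = (−3.3) + (+1.55) + (-0.033) + (-0.368) + (-0.17) = -2.321 W/m²/K.
ΔT = −F/λ = −6.68/(-2.321) = 2.9 °C.

2.9 °C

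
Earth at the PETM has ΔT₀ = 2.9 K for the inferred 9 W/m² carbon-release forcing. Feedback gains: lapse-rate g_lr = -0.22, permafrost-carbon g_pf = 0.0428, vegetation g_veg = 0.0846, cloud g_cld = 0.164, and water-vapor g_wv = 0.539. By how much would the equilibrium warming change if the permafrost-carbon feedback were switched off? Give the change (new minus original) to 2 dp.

-0.74 K

Original: g = 0.6104, ΔT = 2.9/(1−0.6104) = 7.4435 K.
Without permafrost-carbon: g' = 0.5676, ΔT' = 2.9/(1−0.5676) = 6.7068 K.
Change = 6.7068 − 7.4435 = -0.74 K.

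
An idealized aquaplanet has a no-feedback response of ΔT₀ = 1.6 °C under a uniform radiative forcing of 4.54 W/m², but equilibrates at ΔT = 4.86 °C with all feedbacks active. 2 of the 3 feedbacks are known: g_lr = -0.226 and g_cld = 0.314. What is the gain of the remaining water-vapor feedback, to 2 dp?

Amplification A = ΔT/ΔT₀ = 4.86/1.6 = 3.038.
Total gain g = 1 − 1/A = 1 − 1/3.038 = 0.6708.
Known gains sum to -0.226 + 0.314 = 0.088.
g_wv = 0.6708 − 0.088 = 0.58.

0.58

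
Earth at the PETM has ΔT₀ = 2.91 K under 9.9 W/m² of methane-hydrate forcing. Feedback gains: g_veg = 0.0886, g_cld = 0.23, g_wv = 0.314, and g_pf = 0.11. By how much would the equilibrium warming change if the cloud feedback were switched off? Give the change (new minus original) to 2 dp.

-5.33 K

Original: g = 0.7426, ΔT = 2.91/(1−0.7426) = 11.3054 K.
Without cloud: g' = 0.5126, ΔT' = 2.91/(1−0.5126) = 5.9705 K.
Change = 5.9705 − 11.3054 = -5.33 K.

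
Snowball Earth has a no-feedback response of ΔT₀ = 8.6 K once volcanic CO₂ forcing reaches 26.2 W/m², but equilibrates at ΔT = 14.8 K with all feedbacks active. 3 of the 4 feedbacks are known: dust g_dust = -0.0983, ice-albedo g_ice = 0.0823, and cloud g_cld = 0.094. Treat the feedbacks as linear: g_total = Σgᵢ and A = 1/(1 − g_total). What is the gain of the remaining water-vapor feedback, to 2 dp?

Amplification A = ΔT/ΔT₀ = 14.8/8.6 = 1.721.
Total gain g = 1 − 1/A = 1 − 1/1.721 = 0.4189.
Known gains sum to -0.0983 + 0.0823 + 0.094 = 0.078.
g_wv = 0.4189 − 0.078 = 0.34.

0.34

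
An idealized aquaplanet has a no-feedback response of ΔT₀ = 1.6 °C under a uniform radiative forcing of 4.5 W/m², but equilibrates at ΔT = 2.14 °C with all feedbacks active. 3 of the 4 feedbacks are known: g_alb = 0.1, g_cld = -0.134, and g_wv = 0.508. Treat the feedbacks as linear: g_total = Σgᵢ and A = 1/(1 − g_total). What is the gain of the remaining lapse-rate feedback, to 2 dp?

Amplification A = ΔT/ΔT₀ = 2.14/1.6 = 1.337.
Total gain g = 1 − 1/A = 1 − 1/1.337 = 0.2521.
Known gains sum to 0.1 − 0.134 + 0.508 = 0.474.
g_lr = 0.2521 − 0.474 = -0.22.

-0.22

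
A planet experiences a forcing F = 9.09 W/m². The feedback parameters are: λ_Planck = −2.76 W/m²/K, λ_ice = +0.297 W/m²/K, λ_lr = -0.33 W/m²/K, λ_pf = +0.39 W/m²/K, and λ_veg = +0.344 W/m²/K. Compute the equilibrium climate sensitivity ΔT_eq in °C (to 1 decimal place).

Net feedback parameter λ = (−2.76) + (+0.297) + (-0.33) + (+0.39) + (+0.344) = -2.059 W/m²/K.
ΔT = −F/λ = −9.09/(-2.059) = 4.4 °C.

4.4 °C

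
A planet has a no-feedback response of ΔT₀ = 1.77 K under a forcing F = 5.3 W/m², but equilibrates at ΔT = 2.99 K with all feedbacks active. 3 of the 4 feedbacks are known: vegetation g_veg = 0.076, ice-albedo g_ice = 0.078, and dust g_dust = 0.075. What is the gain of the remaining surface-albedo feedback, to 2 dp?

0.18

Amplification A = ΔT/ΔT₀ = 2.99/1.77 = 1.689.
Total gain g = 1 − 1/A = 1 − 1/1.689 = 0.4079.
Known gains sum to 0.076 + 0.078 + 0.075 = 0.229.
g_alb = 0.4079 − 0.229 = 0.18.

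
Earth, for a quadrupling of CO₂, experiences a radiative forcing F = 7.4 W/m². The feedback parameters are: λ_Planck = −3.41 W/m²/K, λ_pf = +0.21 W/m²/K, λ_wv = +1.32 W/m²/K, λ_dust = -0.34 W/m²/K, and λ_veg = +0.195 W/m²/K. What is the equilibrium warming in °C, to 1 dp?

3.7 °C

Net feedback parameter λ = (−3.41) + (+0.21) + (+1.32) + (-0.34) + (+0.195) = -2.025 W/m²/K.
ΔT = −F/λ = −7.4/(-2.025) = 3.7 °C.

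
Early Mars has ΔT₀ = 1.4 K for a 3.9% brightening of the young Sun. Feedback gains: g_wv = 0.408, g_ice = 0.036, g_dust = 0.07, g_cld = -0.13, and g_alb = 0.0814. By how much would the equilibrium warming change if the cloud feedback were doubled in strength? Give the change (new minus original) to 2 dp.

-0.51 K

Original: g = 0.4654, ΔT = 1.4/(1−0.4654) = 2.6188 K.
With doubled cloud: g' = 0.3354, ΔT' = 1.4/(1−0.3354) = 2.1065 K.
Change = 2.1065 − 2.6188 = -0.51 K.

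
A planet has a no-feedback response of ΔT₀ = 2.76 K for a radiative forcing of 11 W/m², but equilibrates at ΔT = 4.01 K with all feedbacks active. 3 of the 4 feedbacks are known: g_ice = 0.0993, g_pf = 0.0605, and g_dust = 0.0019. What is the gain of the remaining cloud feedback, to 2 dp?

0.15

Amplification A = ΔT/ΔT₀ = 4.01/2.76 = 1.453.
Total gain g = 1 − 1/A = 1 − 1/1.453 = 0.3118.
Known gains sum to 0.0993 + 0.0605 + 0.0019 = 0.1617.
g_cld = 0.3118 − 0.1617 = 0.15.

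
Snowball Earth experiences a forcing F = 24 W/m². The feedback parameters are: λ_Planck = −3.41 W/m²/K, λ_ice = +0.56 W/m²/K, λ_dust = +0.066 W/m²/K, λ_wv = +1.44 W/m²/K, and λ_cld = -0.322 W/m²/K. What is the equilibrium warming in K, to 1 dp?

Net feedback parameter λ = (−3.41) + (+0.56) + (+0.066) + (+1.44) + (-0.322) = -1.666 W/m²/K.
ΔT = −F/λ = −24/(-1.666) = 14.4 K.

14.4 K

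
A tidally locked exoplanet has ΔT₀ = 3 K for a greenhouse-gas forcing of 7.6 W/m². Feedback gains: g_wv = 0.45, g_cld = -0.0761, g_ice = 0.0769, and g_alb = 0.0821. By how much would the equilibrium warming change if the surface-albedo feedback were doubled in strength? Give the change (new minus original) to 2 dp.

Original: g = 0.5329, ΔT = 3/(1−0.5329) = 6.4226 K.
With doubled surface-albedo: g' = 0.615, ΔT' = 3/(1−0.615) = 7.7922 K.
Change = 7.7922 − 6.4226 = 1.37 K.

1.37 K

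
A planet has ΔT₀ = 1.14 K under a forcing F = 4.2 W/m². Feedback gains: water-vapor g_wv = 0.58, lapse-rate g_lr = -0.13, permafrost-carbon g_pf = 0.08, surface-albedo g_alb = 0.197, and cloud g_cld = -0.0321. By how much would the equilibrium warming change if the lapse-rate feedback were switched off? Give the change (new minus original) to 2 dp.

2.77 K

Original: g = 0.6949, ΔT = 1.14/(1−0.6949) = 3.7365 K.
Without lapse-rate: g' = 0.8249, ΔT' = 1.14/(1−0.8249) = 6.5106 K.
Change = 6.5106 − 3.7365 = 2.77 K.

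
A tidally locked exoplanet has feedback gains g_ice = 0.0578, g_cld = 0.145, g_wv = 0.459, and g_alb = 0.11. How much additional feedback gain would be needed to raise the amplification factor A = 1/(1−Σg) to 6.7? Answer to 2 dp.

0.08

Current total gain = 0.7718.
Target gain for A = 6.7: g* = 1 − 1/6.7 = 0.8507.
Additional gain needed = 0.8507 − 0.7718 = 0.08.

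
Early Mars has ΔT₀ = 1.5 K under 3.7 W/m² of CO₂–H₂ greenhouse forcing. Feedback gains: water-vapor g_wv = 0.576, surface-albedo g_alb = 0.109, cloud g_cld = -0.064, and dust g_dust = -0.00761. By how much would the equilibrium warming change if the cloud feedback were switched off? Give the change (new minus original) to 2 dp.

Original: g = 0.61339, ΔT = 1.5/(1−0.61339) = 3.8799 K.
Without cloud: g' = 0.67739, ΔT' = 1.5/(1−0.67739) = 4.6496 K.
Change = 4.6496 − 3.8799 = 0.77 K.

0.77 K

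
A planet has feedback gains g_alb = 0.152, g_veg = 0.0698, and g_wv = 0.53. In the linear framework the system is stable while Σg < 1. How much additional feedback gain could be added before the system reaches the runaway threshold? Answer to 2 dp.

0.25

Current total gain = 0.152 + 0.0698 + 0.53 = 0.7518.
Margin to runaway = 1 − 0.7518 = 0.25.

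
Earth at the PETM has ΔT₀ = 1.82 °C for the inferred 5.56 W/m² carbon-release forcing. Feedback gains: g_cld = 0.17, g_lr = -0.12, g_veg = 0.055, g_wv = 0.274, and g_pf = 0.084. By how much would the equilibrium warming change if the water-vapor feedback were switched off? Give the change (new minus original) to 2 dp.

Original: g = 0.463, ΔT = 1.82/(1−0.463) = 3.3892 °C.
Without water-vapor: g' = 0.189, ΔT' = 1.82/(1−0.189) = 2.2441 °C.
Change = 2.2441 − 3.3892 = -1.15 °C.

-1.15 °C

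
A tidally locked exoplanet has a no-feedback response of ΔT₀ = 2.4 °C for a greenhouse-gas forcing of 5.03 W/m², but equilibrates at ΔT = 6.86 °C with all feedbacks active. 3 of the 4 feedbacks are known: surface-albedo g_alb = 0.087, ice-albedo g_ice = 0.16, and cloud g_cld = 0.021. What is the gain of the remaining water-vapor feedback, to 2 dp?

Amplification A = ΔT/ΔT₀ = 6.86/2.4 = 2.858.
Total gain g = 1 − 1/A = 1 − 1/2.858 = 0.6501.
Known gains sum to 0.087 + 0.16 + 0.021 = 0.268.
g_wv = 0.6501 − 0.268 = 0.38.

0.38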